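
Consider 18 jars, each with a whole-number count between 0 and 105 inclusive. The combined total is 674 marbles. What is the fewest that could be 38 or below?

1

Let j be the number exceeding 38. Then the total is ≥ 39·j + 0·(18 − j) = 0 + 39j.
So 39j ≤ 674 and j ≤ 17; hence at least 18 − 17 = 1 are ≤ 38.
Exactly 1 works: 1 value at 0 and 17 at 39 total 663; raise one of the low values by 11 (still ≤ 38) to hit 674.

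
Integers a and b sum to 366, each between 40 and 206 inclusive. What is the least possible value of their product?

ab = a(366 − a) is concave in a, so over [160, 206] it is minimized at an endpoint.
The extreme feasible split is a = 160, b = 206, giving ab = 32960.

32960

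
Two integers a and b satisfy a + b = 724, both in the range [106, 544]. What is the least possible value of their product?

For a fixed sum, ab is smallest when a and b are as far apart as possible.
The extreme feasible split is a = 180, b = 544, giving ab = 97920.

97920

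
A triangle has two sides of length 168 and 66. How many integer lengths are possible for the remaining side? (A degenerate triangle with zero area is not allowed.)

The triangle inequality gives |168 − 66| < c < 168 + 66, i.e. 102 < c < 234.
So c can be any integer from 103 to 233: 131 values.

131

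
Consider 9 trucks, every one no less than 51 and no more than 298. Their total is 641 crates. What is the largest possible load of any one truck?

233

To make one truck as large as possible, make the other 8 as small as possible.
The other 8 contribute at least 8 × 51 = 408, leaving at most 641 − 408 = 233.
Since 233 ≤ 298, this is achievable: one at 233 and 8 at 51.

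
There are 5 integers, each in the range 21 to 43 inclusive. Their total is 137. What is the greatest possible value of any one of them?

Maximizing one value means minimizing the remaining 4.
The other 4 contribute at least 4 × 21 = 84, leaving at most 137 − 84 = 53.
But each integer is capped at 43, so the maximum is 43.
Achievable: one at 43 and the other 4 totalling 94, which fits since 4 × 21 ≤ 94 ≤ 4 × 43.

43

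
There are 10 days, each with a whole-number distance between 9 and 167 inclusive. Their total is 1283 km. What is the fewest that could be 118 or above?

Suppose at most 10 − j of them reach 118; then j values are ≤ 117 and the rest ≤ 167.
The total is then ≤ 117·j + 167·(10 − j) = 1670 − 50j. For this to be ≥ 1283 we need j ≤ 7, so at least 10 − 7 = 3 must reach 118.
Exactly 3 works: 3 values at 167 and 7 at 117 total 1320; lower one of the high values by 37 (still ≥ 118) to hit 1283.

3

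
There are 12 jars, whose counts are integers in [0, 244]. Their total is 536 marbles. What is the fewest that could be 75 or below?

Each value above 75 is at least 76, contributing at least 76 − 0 = 76 above the floor 0.
The sum exceeds the floor total 0 by 536, so at most ⌊536/76⌋ = 7 exceed 75, and at least 5 are ≤ 75.
Exactly 5 works: 5 values at 0 and 7 at 76 total 532; raise one of the low values by 4 (still ≤ 75) to hit 536.

5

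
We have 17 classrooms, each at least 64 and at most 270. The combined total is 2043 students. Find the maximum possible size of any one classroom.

270

To make one classroom as large as possible, make the other 16 as small as possible.
The other 16 contribute at least 16 × 64 = 1024, leaving at most 2043 − 1024 = 1019.
But each classroom is capped at 270, so the maximum is 270.
Achievable: one at 270 and the other 16 totalling 1773, which fits since 16 × 64 ≤ 1773 ≤ 16 × 270.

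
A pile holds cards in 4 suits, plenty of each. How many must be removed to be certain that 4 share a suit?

13

You could draw 3 of every suit without reaching 4 of any — 12 in all.
One more forces 4 of some suit, so 12 + 1 = 13.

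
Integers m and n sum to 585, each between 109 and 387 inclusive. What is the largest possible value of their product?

85556

With m + n fixed, mn peaks when the two are closest together.
Taking m = 292 and n = 293 (both in [109, 387]) gives mn = 85556.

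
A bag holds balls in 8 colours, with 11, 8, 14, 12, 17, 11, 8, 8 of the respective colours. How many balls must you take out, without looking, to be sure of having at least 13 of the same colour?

83

In the worst case you take as many as possible of each colour without reaching 13: 11 + 8 + 12 + 12 + 12 + 11 + 8 + 8 = 82.
The next one must give 13 of some colour, so 82 + 1 = 83.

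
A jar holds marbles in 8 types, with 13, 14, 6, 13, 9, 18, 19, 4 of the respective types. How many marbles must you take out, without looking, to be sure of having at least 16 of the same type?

90

In the worst case you take as many as possible of each type without reaching 16: 13 + 14 + 6 + 13 + 9 + 15 + 15 + 4 = 89.
The next one must give 16 of some type, so 89 + 1 = 90.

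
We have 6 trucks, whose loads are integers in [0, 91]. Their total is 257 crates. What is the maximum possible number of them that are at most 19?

4

Each value at 19 or below falls at least 91 − 19 = 72 short of the ceiling 91.
The ceiling total is 6 × 91 = 546, and we need 257, so at most ⌊(546 − 257)/72⌋ = 4 can be that low.
k = 4 is achieved by 4 values at 19 and 2 at 91, total 258; lower one of the 91's by 1 (still > 19) to reach 257.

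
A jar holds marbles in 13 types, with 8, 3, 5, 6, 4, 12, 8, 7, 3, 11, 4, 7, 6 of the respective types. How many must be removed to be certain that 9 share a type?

78

In the worst case you take as many as possible of each type without reaching 9: 8 + 3 + 5 + 6 + 4 + 8 + 8 + 7 + 3 + 8 + 4 + 7 + 6 = 77.
The next one must give 9 of some type, so 77 + 1 = 78.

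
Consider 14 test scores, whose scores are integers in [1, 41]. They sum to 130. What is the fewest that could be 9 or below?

If only k of them are at most 9, the other 14 − k are at least 10, so the total is at least (14 − k)·10 + k·1.
This is ≤ 130, so (14 − k)·10 + 1k ≤ 130, which gives k ≥ 2.
Exactly 2 works: 2 values at 1 and 12 at 10 total 122; raise one of the low values by 8 (still ≤ 9) to hit 130.

2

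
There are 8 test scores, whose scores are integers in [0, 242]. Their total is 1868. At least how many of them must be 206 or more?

Suppose at most 8 − j of them reach 206; then j values are ≤ 205 and the rest ≤ 242.
The total is then ≤ 205·j + 242·(8 − j) = 1936 − 37j. For this to be ≥ 1868 we need j ≤ 1, so at least 8 − 1 = 7 must reach 206.
Exactly 7 works: 7 values at 242 and 1 at 205 total 1899; lower one of the high values by 31 (still ≥ 206) to hit 1868.

7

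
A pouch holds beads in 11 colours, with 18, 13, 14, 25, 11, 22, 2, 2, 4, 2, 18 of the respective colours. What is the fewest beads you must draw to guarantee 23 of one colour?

In the worst case you take as many as possible of each colour without reaching 23: 18 + 13 + 14 + 22 + 11 + 22 + 2 + 2 + 4 + 2 + 18 = 128.
The next one must give 23 of some colour, so 128 + 1 = 129.

129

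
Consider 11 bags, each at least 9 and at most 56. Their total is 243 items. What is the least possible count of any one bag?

Minimizing one value means maximizing the remaining 10.
The other 10 can take up 10 × 56 = 560 ≥ 243 − 9, so one bag can sit at its floor of 9.
Achievable: one at 9 and the other 10 totalling 234, which fits since 10 × 9 ≤ 234 ≤ 10 × 56.

9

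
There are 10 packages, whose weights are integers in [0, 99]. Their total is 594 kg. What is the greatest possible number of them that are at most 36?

6

Each value at 36 or below falls at least 99 − 36 = 63 short of the ceiling 99.
The ceiling total is 10 × 99 = 990, and we need 594, so at most ⌊(990 − 594)/63⌋ = 6 can be that low.
k = 6 is achieved by 6 values at 36 and 4 at 99, total 612; lower one of the 99's by 18 (still > 36) to reach 594.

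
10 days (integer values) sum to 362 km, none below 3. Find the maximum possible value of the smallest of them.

36

The average is 362/10 < 37, so some value is ≤ 36.
Equality holds with 8 values of 36 and 2 values of 37.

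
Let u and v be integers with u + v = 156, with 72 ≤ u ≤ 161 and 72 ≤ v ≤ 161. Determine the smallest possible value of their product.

6048

For a fixed sum, uv is smallest when u and v are as far apart as possible.
The extreme feasible split is u = 72, v = 84, giving uv = 6048.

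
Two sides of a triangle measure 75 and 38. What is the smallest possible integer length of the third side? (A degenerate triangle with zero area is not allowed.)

38

The third side must exceed |75 − 38| = 37.
The smallest integer above 37 is 38.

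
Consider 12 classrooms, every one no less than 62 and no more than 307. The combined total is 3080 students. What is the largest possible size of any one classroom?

Maximizing one value means minimizing the remaining 11.
The other 11 contribute at least 11 × 62 = 682, leaving at most 3080 − 682 = 2398.
But each classroom is capped at 307, so the maximum is 307.
Achievable: one at 307 and the other 11 totalling 2773, which fits since 11 × 62 ≤ 2773 ≤ 11 × 307.

307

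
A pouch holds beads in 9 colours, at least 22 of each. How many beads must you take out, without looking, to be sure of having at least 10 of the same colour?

In the worst case you draw 9 of each of the 9 colours: 9 × 9 = 81.
One more forces 10 of some colour, so 81 + 1 = 82.

82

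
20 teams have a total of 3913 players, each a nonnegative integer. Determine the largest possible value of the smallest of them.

195

The 20 values sum to 3913, so their minimum is at most ⌊3913/20⌋ = 195.
Equality holds with 7 values of 195 and 13 values of 196.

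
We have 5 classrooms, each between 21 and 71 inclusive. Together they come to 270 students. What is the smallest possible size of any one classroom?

Minimizing one value means maximizing the remaining 4.
The other 4 can take up 4 × 71 = 284 ≥ 270 − 21, so one classroom can sit at its floor of 21.
Achievable: one at 21 and the other 4 totalling 249, which fits since 4 × 21 ≤ 249 ≤ 4 × 71.

21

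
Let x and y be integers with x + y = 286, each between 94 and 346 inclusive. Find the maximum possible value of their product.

20449

xy = x(286 − x) is maximized when x is as near 286/2 as the bounds allow.
Taking x = 143 and y = 143 (both in [94, 346]) gives xy = 20449.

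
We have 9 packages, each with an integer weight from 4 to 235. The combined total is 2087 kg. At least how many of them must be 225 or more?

7

Each value short of 225 is at most 224, costing at least 235 − 224 = 11 against the maximum total of 2115.
We can afford to lose at most 2115 − 2087 = 28, so at most ⌊28/11⌋ = 2 fall short, and at least 7 are ≥ 225.
Exactly 7 works: 7 values at 235 and 2 at 224 total 2093; lower one of the high values by 6 (still ≥ 225) to hit 2087.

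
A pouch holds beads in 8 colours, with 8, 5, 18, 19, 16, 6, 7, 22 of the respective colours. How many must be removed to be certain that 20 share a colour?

In the worst case you take as many as possible of each colour without reaching 20: 8 + 5 + 18 + 19 + 16 + 6 + 7 + 19 = 98.
The next one must give 20 of some colour, so 98 + 1 = 99.

99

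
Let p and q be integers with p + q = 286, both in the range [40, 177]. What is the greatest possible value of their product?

20449

pq = p(286 − p) is maximized when p is as near 286/2 as the bounds allow.
Taking p = 143 and q = 143 (both in [40, 177]) gives pq = 20449.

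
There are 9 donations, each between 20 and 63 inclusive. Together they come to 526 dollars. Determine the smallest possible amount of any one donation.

22

Minimizing one value means maximizing the remaining 8.
The other 8 contribute at most 8 × 63 = 504, leaving at least 526 − 504 = 22.
Since 22 ≥ 20, this is achievable: one at 22 and 8 at 63.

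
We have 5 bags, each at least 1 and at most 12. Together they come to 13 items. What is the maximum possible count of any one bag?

9

To make one bag as large as possible, make the other 4 as small as possible.
The other 4 contribute at least 4 × 1 = 4, leaving at most 13 − 4 = 9.
Since 9 ≤ 12, this is achievable: one at 9 and 4 at 1.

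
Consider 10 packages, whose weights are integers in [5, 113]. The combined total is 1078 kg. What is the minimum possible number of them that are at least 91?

Suppose at most 10 − j of them reach 91; then j values are ≤ 90 and the rest ≤ 113.
The total is then ≤ 90·j + 113·(10 − j) = 1130 − 23j. For this to be ≥ 1078 we need j ≤ 2, so at least 10 − 2 = 8 must reach 91.
Exactly 8 works: 8 values at 113 and 2 at 90 total 1084; lower one of the high values by 6 (still ≥ 91) to hit 1078.

8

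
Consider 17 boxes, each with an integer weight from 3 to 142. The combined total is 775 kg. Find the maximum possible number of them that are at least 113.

6

If k of the values are ≥ 113, the total is ≥ 113k + 3(17 − k).
Setting 113k + 3(17 − k) ≤ 775 gives 110k ≤ 724, so k ≤ 6.
k = 6 is achieved by 6 values at 113 and 11 at 3, total 711; add 64 to one value (staying below 113) to reach 775.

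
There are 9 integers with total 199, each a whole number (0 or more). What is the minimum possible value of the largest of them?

23

If every one of the 9 were at most 22, the total would be at most 9 × 22 = 198 < 199.
Taking 8 copies of 22 and 1 copy of 23 gives exactly 199, so 23 is attained.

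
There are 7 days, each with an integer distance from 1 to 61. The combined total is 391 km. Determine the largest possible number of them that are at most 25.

1

Each value at 25 or below falls at least 61 − 25 = 36 short of the ceiling 61.
The ceiling total is 7 × 61 = 427, and we need 391, so at most ⌊(427 − 391)/36⌋ = 1 can be that low.
k = 1 is achieved by 1 value at 25 and 6 at 61, total 391.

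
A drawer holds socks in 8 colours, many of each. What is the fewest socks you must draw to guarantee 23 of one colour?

You could draw 22 of every colour without reaching 23 of any — 176 in all.
One more forces 23 of some colour, so 176 + 1 = 177.

177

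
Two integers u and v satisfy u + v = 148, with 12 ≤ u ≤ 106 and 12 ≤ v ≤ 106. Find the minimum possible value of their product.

4452

Since u + v is fixed, pushing one of them to its bound minimizes the product.
At the endpoint u = 42, v = 148 − 42 = 106, so uv = 42 × 106 = 4452.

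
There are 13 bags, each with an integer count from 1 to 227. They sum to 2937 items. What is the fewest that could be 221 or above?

11

Each value short of 221 is at most 220, costing at least 227 − 220 = 7 against the maximum total of 2951.
We can afford to lose at most 2951 − 2937 = 14, so at most ⌊14/7⌋ = 2 fall short, and at least 11 are ≥ 221.
Exactly 11 works: 11 values at 227 and 2 at 220 total 2937.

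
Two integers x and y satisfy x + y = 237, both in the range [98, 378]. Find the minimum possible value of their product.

Since x + y is fixed, pushing one of them to its bound minimizes the product.
At the endpoint x = 98, y = 237 − 98 = 139, so xy = 98 × 139 = 13622.

13622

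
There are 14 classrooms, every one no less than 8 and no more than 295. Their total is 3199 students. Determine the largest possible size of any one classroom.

295

Maximizing one value means minimizing the remaining 13.
The other 13 contribute at least 13 × 8 = 104, leaving at most 3199 − 104 = 3095.
But each classroom is capped at 295, so the maximum is 295.
Achievable: one at 295 and the other 13 totalling 2904, which fits since 13 × 8 ≤ 2904 ≤ 13 × 295.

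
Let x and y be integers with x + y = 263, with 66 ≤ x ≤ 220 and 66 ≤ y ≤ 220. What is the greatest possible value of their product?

With x + y fixed, xy peaks when the two are closest together.
Taking x = 131 and y = 132 (both in [66, 220]) gives xy = 17292.

17292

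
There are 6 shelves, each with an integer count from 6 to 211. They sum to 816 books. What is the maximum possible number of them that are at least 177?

4

Suppose k of them are at least 177. Those contribute at least 177 each and the other 6 − k at least 6 each.
So the total is at least 177k + 6(6 − k) = 36 + 171k. This must be ≤ 816, giving k ≤ 4.
k = 4 is achieved by 4 values at 177 and 2 at 6, total 720; add 96 to one value (staying below 177) to reach 816.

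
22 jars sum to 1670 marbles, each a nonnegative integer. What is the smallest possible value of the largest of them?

Some value must be at least ⌈1670/22⌉ = 76, since 22 × 75 = 1650 < 1670.
Achievable: 20 of them at 76 and 2 at 75 total 1670.

76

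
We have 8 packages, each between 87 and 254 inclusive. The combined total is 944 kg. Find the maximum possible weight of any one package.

To make one package as large as possible, make the other 7 as small as possible.
The other 7 contribute at least 7 × 87 = 609, leaving at most 944 − 609 = 335.
But each package is capped at 254, so the maximum is 254.
Achievable: one at 254 and the other 7 totalling 690, which fits since 7 × 87 ≤ 690 ≤ 7 × 254.

254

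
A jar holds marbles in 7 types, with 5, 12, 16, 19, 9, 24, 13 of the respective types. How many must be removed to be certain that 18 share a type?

In the worst case you take as many as possible of each type without reaching 18: 5 + 12 + 16 + 17 + 9 + 17 + 13 = 89.
The next one must give 18 of some type, so 89 + 1 = 90.

90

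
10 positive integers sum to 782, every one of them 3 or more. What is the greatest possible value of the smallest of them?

78

If every one of the 10 were at least 79, the total would be at least 10 × 79 = 790 > 782.
Taking 8 copies of 78 and 2 copies of 79 gives exactly 782, so 78 is attained.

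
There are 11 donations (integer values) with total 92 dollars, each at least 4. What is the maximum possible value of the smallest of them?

The 11 values sum to 92, so their minimum is at most ⌊92/11⌋ = 8.
Taking 7 copies of 8 and 4 copies of 9 gives exactly 92, so 8 is attained.

8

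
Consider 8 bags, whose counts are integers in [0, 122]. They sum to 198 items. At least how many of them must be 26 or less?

Each value above 26 is at least 27, contributing at least 27 − 0 = 27 above the floor 0.
The sum exceeds the floor total 0 by 198, so at most ⌊198/27⌋ = 7 exceed 26, and at least 1 are ≤ 26.
Exactly 1 works: 1 value at 0 and 7 at 27 total 189; raise one of the low values by 9 (still ≤ 26) to hit 198.

1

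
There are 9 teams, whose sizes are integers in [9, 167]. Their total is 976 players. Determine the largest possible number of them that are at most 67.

5

Suppose k of them are at most 67. Those contribute at most 67 each and the rest at most 167 each.
So the total is at most 67k + 167(9 − k) = 1503 − 100k. This must still be ≥ 976, so k ≤ 5.
k = 5 is achieved by 5 values at 67 and 4 at 167, total 1003; lower one of the 167's by 27 (still > 67) to reach 976.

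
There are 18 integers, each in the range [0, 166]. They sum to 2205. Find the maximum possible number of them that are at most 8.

Each value at 8 or below falls at least 166 − 8 = 158 short of the ceiling 166.
The ceiling total is 18 × 166 = 2988, and we need 2205, so at most ⌊(2988 − 2205)/158⌋ = 4 can be that low.
k = 4 is achieved by 4 values at 8 and 14 at 166, total 2356; lower one of the 166's by 151 (still > 8) to reach 2205.

4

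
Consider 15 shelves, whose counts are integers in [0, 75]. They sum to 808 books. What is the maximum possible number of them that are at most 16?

5

Suppose k of them are at most 16. Those contribute at most 16 each and the rest at most 75 each.
So the total is at most 16k + 75(15 − k) = 1125 − 59k. This must still be ≥ 808, so k ≤ 5.
k = 5 is achieved by 5 values at 16 and 10 at 75, total 830; lower one of the 75's by 22 (still > 16) to reach 808.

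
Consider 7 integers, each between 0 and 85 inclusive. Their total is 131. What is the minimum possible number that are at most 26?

Let j be the number exceeding 26. Then the total is ≥ 27·j + 0·(7 − j) = 0 + 27j.
So 27j ≤ 131 and j ≤ 4; hence at least 7 − 4 = 3 are ≤ 26.
Exactly 3 works: 3 values at 0 and 4 at 27 total 108; raise one of the low values by 23 (still ≤ 26) to hit 131.

3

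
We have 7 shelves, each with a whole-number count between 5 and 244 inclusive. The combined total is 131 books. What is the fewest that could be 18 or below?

If only k of them are at most 18, the other 7 − k are at least 19, so the total is at least (7 − k)·19 + k·5.
This is ≤ 131, so (7 − k)·19 + 5k ≤ 131, which gives k ≥ 1.
Exactly 1 works: 1 value at 5 and 6 at 19 total 119; raise one of the low values by 12 (still ≤ 18) to hit 131.

1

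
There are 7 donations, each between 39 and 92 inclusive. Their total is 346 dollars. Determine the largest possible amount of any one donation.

92

To make one donation as large as possible, make the other 6 as small as possible.
The other 6 contribute at least 6 × 39 = 234, leaving at most 346 − 234 = 112.
But each donation is capped at 92, so the maximum is 92.
Achievable: one at 92 and the other 6 totalling 254, which fits since 6 × 39 ≤ 254 ≤ 6 × 92.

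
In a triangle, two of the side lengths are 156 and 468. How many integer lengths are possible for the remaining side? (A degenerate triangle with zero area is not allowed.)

311

The triangle inequality gives |156 − 468| < c < 156 + 468, i.e. 312 < c < 624.
So c can be any integer from 313 to 623: 311 values.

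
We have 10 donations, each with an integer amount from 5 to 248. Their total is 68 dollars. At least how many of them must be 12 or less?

8

Let j be the number exceeding 12. Then the total is ≥ 13·j + 5·(10 − j) = 50 + 8j.
So 8j ≤ 18 and j ≤ 2; hence at least 10 − 2 = 8 are ≤ 12.
Exactly 8 works: 8 values at 5 and 2 at 13 total 66; raise one of the low values by 2 (still ≤ 12) to hit 68.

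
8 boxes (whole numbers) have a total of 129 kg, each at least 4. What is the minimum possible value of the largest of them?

The average is 129/8 > 16, so not all 8 can be 16 or less; the largest is ≥ 17.
Equality holds with 1 value of 17 and 7 values of 16.

17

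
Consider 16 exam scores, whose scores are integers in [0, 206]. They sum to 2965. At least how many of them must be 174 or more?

6

Each value short of 174 is at most 173, costing at least 206 − 173 = 33 against the maximum total of 3296.
We can afford to lose at most 3296 − 2965 = 331, so at most ⌊331/33⌋ = 10 fall short, and at least 6 are ≥ 174.
Exactly 6 works: 6 values at 206 and 10 at 173 total 2966; lower one of the high values by 1 (still ≥ 174) to hit 2965.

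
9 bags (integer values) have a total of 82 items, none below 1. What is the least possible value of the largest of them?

If every one of the 9 were at most 9, the total would be at most 9 × 9 = 81 < 82.
Achievable: 1 of them at 10 and 8 at 9 total 82.

10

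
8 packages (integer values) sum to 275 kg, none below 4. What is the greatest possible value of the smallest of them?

The 8 values sum to 275, so their minimum is at most ⌊275/8⌋ = 34.
Taking 5 copies of 34 and 3 copies of 35 gives exactly 275, so 34 is attained.

34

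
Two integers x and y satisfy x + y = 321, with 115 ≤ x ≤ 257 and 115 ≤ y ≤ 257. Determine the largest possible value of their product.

25760

With x + y fixed, xy peaks when the two are closest together.
Taking x = 160 and y = 161 (both in [115, 257]) gives xy = 25760.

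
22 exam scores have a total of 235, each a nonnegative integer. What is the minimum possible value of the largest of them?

11

If every one of the 22 were at most 10, the total would be at most 22 × 10 = 220 < 235.
Taking 7 copies of 10 and 15 copies of 11 gives exactly 235, so 11 is attained.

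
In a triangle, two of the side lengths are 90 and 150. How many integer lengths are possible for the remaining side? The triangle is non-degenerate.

The triangle inequality gives |90 − 150| < c < 90 + 150, i.e. 60 < c < 240.
So c can be any integer from 61 to 239: 179 values.

179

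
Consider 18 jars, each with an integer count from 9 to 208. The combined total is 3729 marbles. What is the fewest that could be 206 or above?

Suppose at most 18 − j of them reach 206; then j values are ≤ 205 and the rest ≤ 208.
The total is then ≤ 205·j + 208·(18 − j) = 3744 − 3j. For this to be ≥ 3729 we need j ≤ 5, so at least 18 − 5 = 13 must reach 206.
Exactly 13 works: 13 values at 208 and 5 at 205 total 3729.

13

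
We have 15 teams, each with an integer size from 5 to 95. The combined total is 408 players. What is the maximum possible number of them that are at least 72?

4

With k values at 72 or above and the rest at least 5, the sum is at least 75 + 67k.
Since the sum is 408, we need 67k ≤ 333, i.e. k ≤ 4.
k = 4 is achieved by 4 values at 72 and 11 at 5, total 343; add 65 to one value (staying below 72) to reach 408.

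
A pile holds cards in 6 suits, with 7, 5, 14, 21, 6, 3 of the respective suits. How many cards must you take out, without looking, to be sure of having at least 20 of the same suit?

55

In the worst case you take as many as possible of each suit without reaching 20: 7 + 5 + 14 + 19 + 6 + 3 = 54.
The next one must give 20 of some suit, so 54 + 1 = 55.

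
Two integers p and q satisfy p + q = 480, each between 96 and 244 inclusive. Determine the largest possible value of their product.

57600

For a fixed sum, the product pq is largest when p and q are as close as possible.
Taking p = 240 and q = 240 (both in [96, 244]) gives pq = 57600.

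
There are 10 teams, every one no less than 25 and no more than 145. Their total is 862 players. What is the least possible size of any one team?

Minimizing one value means maximizing the remaining 9.
The other 9 can take up 9 × 145 = 1305 ≥ 862 − 25, so one team can sit at its floor of 25.
Achievable: one at 25 and the other 9 totalling 837, which fits since 9 × 25 ≤ 837 ≤ 9 × 145.

25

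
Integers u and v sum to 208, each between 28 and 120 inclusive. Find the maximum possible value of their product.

10816

For a fixed sum, the product uv is largest when u and v are as close as possible.
Taking u = 104 and v = 104 (both in [28, 120]) gives uv = 10816.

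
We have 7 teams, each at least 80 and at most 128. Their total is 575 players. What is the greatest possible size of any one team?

95

Maximizing one value means minimizing the remaining 6.
The other 6 contribute at least 6 × 80 = 480, leaving at most 575 − 480 = 95.
Since 95 ≤ 128, this is achievable: one at 95 and 6 at 80.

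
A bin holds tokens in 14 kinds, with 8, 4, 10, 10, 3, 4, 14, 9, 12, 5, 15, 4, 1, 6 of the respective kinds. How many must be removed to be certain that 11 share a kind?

In the worst case you take as many as possible of each kind without reaching 11: 8 + 4 + 10 + 10 + 3 + 4 + 10 + 9 + 10 + 5 + 10 + 4 + 1 + 6 = 94.
The next one must give 11 of some kind, so 94 + 1 = 95.

95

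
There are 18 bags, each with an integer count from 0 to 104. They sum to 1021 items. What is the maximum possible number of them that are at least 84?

12

With k values at 84 or above and the rest at least 0, the sum is at least 0 + 84k.
Since the sum is 1021, we need 84k ≤ 1021, i.e. k ≤ 12.
k = 12 is achieved by 12 values at 84 and 6 at 0, total 1008; add 13 to one value (staying below 84) to reach 1021.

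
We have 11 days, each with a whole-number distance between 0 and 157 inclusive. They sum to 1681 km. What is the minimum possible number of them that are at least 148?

Suppose at most 11 − j of them reach 148; then j values are ≤ 147 and the rest ≤ 157.
The total is then ≤ 147·j + 157·(11 − j) = 1727 − 10j. For this to be ≥ 1681 we need j ≤ 4, so at least 11 − 4 = 7 must reach 148.
Exactly 7 works: 7 values at 157 and 4 at 147 total 1687; lower one of the high values by 6 (still ≥ 148) to hit 1681.

7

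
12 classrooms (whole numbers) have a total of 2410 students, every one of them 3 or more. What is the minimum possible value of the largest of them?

201

The 12 values sum to 2410, so their maximum is at least ⌈2410/12⌉ = 201.
Achievable: 10 of them at 201 and 2 at 200 total 2410.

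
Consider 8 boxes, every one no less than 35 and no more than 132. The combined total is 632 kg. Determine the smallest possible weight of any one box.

Minimizing one value means maximizing the remaining 7.
The other 7 can take up 7 × 132 = 924 ≥ 632 − 35, so one box can sit at its floor of 35.
Achievable: one at 35 and the other 7 totalling 597, which fits since 7 × 35 ≤ 597 ≤ 7 × 132.

35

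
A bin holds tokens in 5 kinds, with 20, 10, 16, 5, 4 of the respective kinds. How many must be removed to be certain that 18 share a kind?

In the worst case you take as many as possible of each kind without reaching 18: 17 + 10 + 16 + 5 + 4 = 52.
The next one must give 18 of some kind, so 52 + 1 = 53.

53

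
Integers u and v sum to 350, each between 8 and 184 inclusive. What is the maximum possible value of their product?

30625

uv = u(350 − u) is maximized when u is as near 350/2 as the bounds allow.
Taking u = 175 and v = 175 (both in [8, 184]) gives uv = 30625.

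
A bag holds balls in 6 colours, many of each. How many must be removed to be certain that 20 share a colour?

In the worst case you draw 19 of each of the 6 colours: 6 × 19 = 114.
One more forces 20 of some colour, so 114 + 1 = 115.

115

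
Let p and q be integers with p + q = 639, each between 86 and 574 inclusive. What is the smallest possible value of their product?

47558

Since p + q is fixed, pushing one of them to its bound minimizes the product.
At the endpoint p = 86, q = 639 − 86 = 553, so pq = 86 × 553 = 47558.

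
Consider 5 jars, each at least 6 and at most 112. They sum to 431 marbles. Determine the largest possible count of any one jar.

Maximizing one value means minimizing the remaining 4.
The other 4 contribute at least 4 × 6 = 24, leaving at most 431 − 24 = 407.
But each jar is capped at 112, so the maximum is 112.
Achievable: one at 112 and the other 4 totalling 319, which fits since 4 × 6 ≤ 319 ≤ 4 × 112.

112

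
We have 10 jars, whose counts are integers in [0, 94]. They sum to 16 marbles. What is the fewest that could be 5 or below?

8

Let j be the number exceeding 5. Then the total is ≥ 6·j + 0·(10 − j) = 0 + 6j.
So 6j ≤ 16 and j ≤ 2; hence at least 10 − 2 = 8 are ≤ 5.
Exactly 8 works: 8 values at 0 and 2 at 6 total 12; raise one of the low values by 4 (still ≤ 5) to hit 16.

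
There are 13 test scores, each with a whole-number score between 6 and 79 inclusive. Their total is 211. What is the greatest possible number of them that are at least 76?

If k of the values are ≥ 76, the total is ≥ 76k + 6(13 − k).
Setting 76k + 6(13 − k) ≤ 211 gives 70k ≤ 133, so k ≤ 1.
k = 1 is achieved by 1 value at 76 and 12 at 6, total 148; add 63 to one value (staying below 76) to reach 211.

1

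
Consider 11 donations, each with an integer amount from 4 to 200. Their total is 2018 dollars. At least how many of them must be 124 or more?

9

Each value short of 124 is at most 123, costing at least 200 − 123 = 77 against the maximum total of 2200.
We can afford to lose at most 2200 − 2018 = 182, so at most ⌊182/77⌋ = 2 fall short, and at least 9 are ≥ 124.
Exactly 9 works: 9 values at 200 and 2 at 123 total 2046; lower one of the high values by 28 (still ≥ 124) to hit 2018.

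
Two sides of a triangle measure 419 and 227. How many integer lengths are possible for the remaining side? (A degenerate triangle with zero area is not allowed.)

The triangle inequality gives |419 − 227| < c < 419 + 227, i.e. 192 < c < 646.
So c can be any integer from 193 to 645: 453 values.

453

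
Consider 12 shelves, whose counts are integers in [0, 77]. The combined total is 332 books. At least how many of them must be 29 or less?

Let j be the number exceeding 29. Then the total is ≥ 30·j + 0·(12 − j) = 0 + 30j.
So 30j ≤ 332 and j ≤ 11; hence at least 12 − 11 = 1 are ≤ 29.
Exactly 1 works: 1 value at 0 and 11 at 30 total 330; raise one of the low values by 2 (still ≤ 29) to hit 332.

1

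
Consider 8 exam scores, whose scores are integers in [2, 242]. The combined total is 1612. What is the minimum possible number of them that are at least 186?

Each value short of 186 is at most 185, costing at least 242 − 185 = 57 against the maximum total of 1936.
We can afford to lose at most 1936 − 1612 = 324, so at most ⌊324/57⌋ = 5 fall short, and at least 3 are ≥ 186.
Exactly 3 works: 3 values at 242 and 5 at 185 total 1651; lower one of the high values by 39 (still ≥ 186) to hit 1612.

3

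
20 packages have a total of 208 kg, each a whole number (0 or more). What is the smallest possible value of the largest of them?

The 20 values sum to 208, so their maximum is at least ⌈208/20⌉ = 11.
Achievable: 8 of them at 11 and 12 at 10 total 208.

11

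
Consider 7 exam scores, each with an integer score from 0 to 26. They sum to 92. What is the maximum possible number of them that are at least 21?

Suppose k of them are at least 21. Those contribute at least 21 each and the other 7 − k at least 0 each.
So the total is at least 21k + 0(7 − k) = 0 + 21k. This must be ≤ 92, giving k ≤ 4.
k = 4 is achieved by 4 values at 21 and 3 at 0, total 84; add 8 to one value (staying below 21) to reach 92.

4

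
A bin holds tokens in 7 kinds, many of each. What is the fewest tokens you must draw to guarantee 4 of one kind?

You could draw 3 of every kind without reaching 4 of any — 21 in all.
One more forces 4 of some kind, so 21 + 1 = 22.

22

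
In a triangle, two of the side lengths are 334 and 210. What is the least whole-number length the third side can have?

The third side must exceed |334 − 210| = 124.
The smallest integer above 124 is 125.

125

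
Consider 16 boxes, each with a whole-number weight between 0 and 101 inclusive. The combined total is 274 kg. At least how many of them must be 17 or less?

1

Let j be the number exceeding 17. Then the total is ≥ 18·j + 0·(16 − j) = 0 + 18j.
So 18j ≤ 274 and j ≤ 15; hence at least 16 − 15 = 1 are ≤ 17.
Exactly 1 works: 1 value at 0 and 15 at 18 total 270; raise one of the low values by 4 (still ≤ 17) to hit 274.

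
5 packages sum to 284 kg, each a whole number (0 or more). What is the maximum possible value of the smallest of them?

The 5 values sum to 284, so their minimum is at most ⌊284/5⌋ = 56.
Achievable: 1 of them at 56 and 4 at 57 total 284.

56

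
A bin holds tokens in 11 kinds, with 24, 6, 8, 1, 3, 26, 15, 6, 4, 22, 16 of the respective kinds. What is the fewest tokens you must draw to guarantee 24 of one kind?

In the worst case you take as many as possible of each kind without reaching 24: 23 + 6 + 8 + 1 + 3 + 23 + 15 + 6 + 4 + 22 + 16 = 127.
The next one must give 24 of some kind, so 127 + 1 = 128.

128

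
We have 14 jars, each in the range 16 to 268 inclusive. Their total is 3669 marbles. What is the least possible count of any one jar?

To make one jar as small as possible, make the other 13 as large as possible.
The other 13 contribute at most 13 × 268 = 3484, leaving at least 3669 − 3484 = 185.
Since 185 ≥ 16, this is achievable: one at 185 and 13 at 268.

185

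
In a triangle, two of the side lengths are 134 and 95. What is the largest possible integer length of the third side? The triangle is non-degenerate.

The third side must be less than 134 + 95 = 229.
The largest integer below 229 is 228.

228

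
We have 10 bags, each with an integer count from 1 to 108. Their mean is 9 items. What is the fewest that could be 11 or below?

The total is 10 × 9 = 90.
If only k of them are at most 11, the other 10 − k are at least 12, so the total is at least (10 − k)·12 + k·1.
This is ≤ 90, so (10 − k)·12 + 1k ≤ 90, which gives k ≥ 3.
Exactly 3 works: 3 values at 1 and 7 at 12 total 87; raise one of the low values by 3 (still ≤ 11) to hit 90.

3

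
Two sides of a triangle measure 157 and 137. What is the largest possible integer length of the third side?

293

The third side must be less than 157 + 137 = 294.
The largest integer below 294 is 293.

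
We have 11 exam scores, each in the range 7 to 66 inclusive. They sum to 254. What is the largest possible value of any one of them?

66

Maximizing one value means minimizing the remaining 10.
The other 10 contribute at least 10 × 7 = 70, leaving at most 254 − 70 = 184.
But each score is capped at 66, so the maximum is 66.
Achievable: one at 66 and the other 10 totalling 188, which fits since 10 × 7 ≤ 188 ≤ 10 × 66.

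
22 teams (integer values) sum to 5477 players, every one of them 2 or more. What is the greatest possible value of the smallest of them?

248

The average is 5477/22 < 249, so some value is ≤ 248.
Achievable: 1 of them at 248 and 21 at 249 total 5477.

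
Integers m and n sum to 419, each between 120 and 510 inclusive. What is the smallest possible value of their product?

35880

mn = m(419 − m) is concave in m, so over [120, 299] it is minimized at an endpoint.
The extreme feasible split is m = 120, n = 299, giving mn = 35880.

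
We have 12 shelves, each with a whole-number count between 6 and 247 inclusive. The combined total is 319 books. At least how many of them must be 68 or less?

Each value above 68 is at least 69, contributing at least 69 − 6 = 63 above the floor 6.
The sum exceeds the floor total 72 by 247, so at most ⌊247/63⌋ = 3 exceed 68, and at least 9 are ≤ 68.
Exactly 9 works: 9 values at 6 and 3 at 69 total 261; raise one of the low values by 58 (still ≤ 68) to hit 319.

9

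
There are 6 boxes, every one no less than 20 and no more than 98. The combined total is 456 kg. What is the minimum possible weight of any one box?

20

To make one box as small as possible, make the other 5 as large as possible.
The other 5 can take up 5 × 98 = 490 ≥ 456 − 20, so one box can sit at its floor of 20.
Achievable: one at 20 and the other 5 totalling 436, which fits since 5 × 20 ≤ 436 ≤ 5 × 98.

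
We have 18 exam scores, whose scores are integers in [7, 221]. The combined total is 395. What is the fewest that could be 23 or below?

Each value above 23 is at least 24, contributing at least 24 − 7 = 17 above the floor 7.
The sum exceeds the floor total 126 by 269, so at most ⌊269/17⌋ = 15 exceed 23, and at least 3 are ≤ 23.
Exactly 3 works: 3 values at 7 and 15 at 24 total 381; raise one of the low values by 14 (still ≤ 23) to hit 395.

3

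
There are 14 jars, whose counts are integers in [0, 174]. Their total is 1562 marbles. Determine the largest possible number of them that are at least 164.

9

If k of the values are ≥ 164, the total is ≥ 164k + 0(14 − k).
Setting 164k + 0(14 − k) ≤ 1562 gives 164k ≤ 1562, so k ≤ 9.
k = 9 is achieved by 9 values at 164 and 5 at 0, total 1476; add 86 to one value (staying below 164) to reach 1562.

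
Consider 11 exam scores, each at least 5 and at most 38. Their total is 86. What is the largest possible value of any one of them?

Maximizing one value means minimizing the remaining 10.
The other 10 contribute at least 10 × 5 = 50, leaving at most 86 − 50 = 36.
Since 36 ≤ 38, this is achievable: one at 36 and 10 at 5.

36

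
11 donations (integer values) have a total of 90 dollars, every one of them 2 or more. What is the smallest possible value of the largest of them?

9

If every one of the 11 were at most 8, the total would be at most 11 × 8 = 88 < 90.
Achievable: 2 of them at 9 and 9 at 8 total 90.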